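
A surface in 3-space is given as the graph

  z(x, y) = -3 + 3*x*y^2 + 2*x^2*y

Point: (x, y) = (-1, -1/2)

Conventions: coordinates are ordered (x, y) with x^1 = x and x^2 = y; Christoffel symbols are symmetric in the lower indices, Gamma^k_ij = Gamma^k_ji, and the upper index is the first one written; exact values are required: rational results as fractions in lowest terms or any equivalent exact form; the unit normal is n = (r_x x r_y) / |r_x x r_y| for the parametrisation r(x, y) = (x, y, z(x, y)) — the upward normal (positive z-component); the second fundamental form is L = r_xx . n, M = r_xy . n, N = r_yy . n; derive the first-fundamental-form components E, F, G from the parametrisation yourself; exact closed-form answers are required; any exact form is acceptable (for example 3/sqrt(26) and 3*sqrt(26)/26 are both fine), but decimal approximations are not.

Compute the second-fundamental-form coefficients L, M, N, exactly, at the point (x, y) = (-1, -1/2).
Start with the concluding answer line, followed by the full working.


Answer: L = -8*sqrt(537)/537, M = -28*sqrt(537)/537, N = -8*sqrt(537)/179

z_x = 11/4, z_y = 5, z_xx = -2, z_xy = -7, z_yy = -6
E = 137/16, F = 55/4, G = 26; answer radicand W^2 = 537/16
unnormalised second-form numerators: l = -2, m = -7, n = -6; L = l/sqrt(537/16), and similarly M = m/sqrt(W^2), N = n/sqrt(W^2)


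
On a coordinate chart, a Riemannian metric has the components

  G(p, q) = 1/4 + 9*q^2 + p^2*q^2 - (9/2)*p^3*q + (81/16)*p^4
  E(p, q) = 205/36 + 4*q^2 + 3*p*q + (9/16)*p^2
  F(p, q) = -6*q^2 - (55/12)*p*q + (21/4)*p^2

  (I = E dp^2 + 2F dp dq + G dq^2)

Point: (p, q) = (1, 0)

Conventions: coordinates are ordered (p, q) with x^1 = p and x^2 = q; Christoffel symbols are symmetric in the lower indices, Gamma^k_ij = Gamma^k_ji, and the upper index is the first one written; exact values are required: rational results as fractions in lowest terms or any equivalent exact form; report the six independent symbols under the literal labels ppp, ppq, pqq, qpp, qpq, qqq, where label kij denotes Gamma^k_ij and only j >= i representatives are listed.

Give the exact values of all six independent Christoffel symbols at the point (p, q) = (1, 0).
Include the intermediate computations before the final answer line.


E = 901/144, F = 21/4, G = 85/16 at the point
E_p = 9/8, E_q = 3, F_p = 21/2, F_q = -55/12, G_p = 81/4, G_q = -9/2
EG - F^2 = 13081/2304;  g^inv = (2304/13081) * [[85/16, -21/4], [-21/4, 901/144]]
first-kind symbols [ij,l] = (1/2)(d_i g_jl + d_j g_il - d_l g_ij): [pp,p] = E_p/2 = 9/16, [pp,q] = F_p - E_q/2 = 9, [pq,p] = E_q/2 = 3/2, [pq,q] = G_p/2 = 81/8, [qq,p] = F_q - G_p/2 = -353/24, [qq,q] = G_q/2 = -9/4
Gamma^p_ij = (G*[ij,p] - F*[ij,q])/(EG - F^2), Gamma^q_ij = (E*[ij,q] - F*[ij,p])/(EG - F^2)

Answer: Gamma_ppp = -101979/13081, Gamma_ppq = -104112/13081, Gamma_pqq = -152814/13081, Gamma_qpp = 122940/13081, Gamma_qpq = 127818/13081, Gamma_qqq = 145476/13081


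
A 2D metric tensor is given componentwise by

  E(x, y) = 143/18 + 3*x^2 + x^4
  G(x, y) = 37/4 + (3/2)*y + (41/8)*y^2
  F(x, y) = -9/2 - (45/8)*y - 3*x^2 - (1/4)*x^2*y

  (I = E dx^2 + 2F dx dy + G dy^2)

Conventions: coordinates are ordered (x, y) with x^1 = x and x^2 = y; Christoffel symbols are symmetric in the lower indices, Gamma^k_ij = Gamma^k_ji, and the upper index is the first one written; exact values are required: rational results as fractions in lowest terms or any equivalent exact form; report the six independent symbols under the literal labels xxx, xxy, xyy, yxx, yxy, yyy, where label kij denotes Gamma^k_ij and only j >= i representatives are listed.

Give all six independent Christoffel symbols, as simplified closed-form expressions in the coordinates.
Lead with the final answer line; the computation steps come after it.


Answer: Gamma_xxx = (5832*x^3*y^2 + 288*x^3 + 7236*x*y^2 - 18144*x*y + 432*x)/(2916*x^4*y^2 + 144*x^4 + 7236*x^2*y^2 - 18144*x^2*y + 432*x^2 + 5227*y^2 - 22296*y + 30664), Gamma_xxy = 0, Gamma_xyy = (8748*x^2*y - 36*x^2 + 10854*y - 28026)/(2916*x^4*y^2 + 144*x^4 + 7236*x^2*y^2 - 18144*x^2*y + 432*x^2 + 5227*y^2 - 22296*y + 30664), Gamma_yxx = (6048*x^3*y + 7432*x*y - 19680*x)/(2916*x^4*y^2 + 144*x^4 + 7236*x^2*y^2 - 18144*x^2*y + 432*x^2 + 5227*y^2 - 22296*y + 30664), Gamma_yxy = 0, Gamma_yyy = (2916*x^4*y + 7236*x^2*y - 9072*x^2 + 5227*y - 11148)/(2916*x^4*y^2 + 144*x^4 + 7236*x^2*y^2 - 18144*x^2*y + 432*x^2 + 5227*y^2 - 22296*y + 30664)

E = 143/18 + 3*x^2 + x^4; F = -9/2 - (45/8)*y - 3*x^2 - (1/4)*x^2*y; G = 37/4 + (3/2)*y + (41/8)*y^2
Gamma^k_ij = (1/2) g^{kl} (d_i g_jl + d_j g_il - d_l g_ij), with g^inv = (1/(EG-F^2)) [[G, -F], [-F, E]]
first partials: E_x = 6*x + 4*x^3, E_y = 0, F_x = -6*x - (1/2)*x*y, F_y = -45/8 - (1/4)*x^2, G_x = 0, G_y = 3/2 + (41/4)*y
D = EG - F^2 = 3833/72 - (929/24)*y + (5227/576)*y^2 + (3/4)*x^2 - (63/2)*x^2*y + (201/16)*x^2*y^2 + (1/4)*x^4 + (81/16)*x^4*y^2
expanded: Gamma^x_xx = (G E_x - 2F F_x + F E_y)/(2D), Gamma^x_xy = (G E_y - F G_x)/(2D), Gamma^x_yy = (2G F_y - G G_x - F G_y)/(2D), Gamma^y_xx = (2E F_x - E E_y - F E_x)/(2D), Gamma^y_xy = (E G_x - F E_y)/(2D), Gamma^y_yy = (E G_y - 2F F_y + F G_x)/(2D); substitute and cancel common factors


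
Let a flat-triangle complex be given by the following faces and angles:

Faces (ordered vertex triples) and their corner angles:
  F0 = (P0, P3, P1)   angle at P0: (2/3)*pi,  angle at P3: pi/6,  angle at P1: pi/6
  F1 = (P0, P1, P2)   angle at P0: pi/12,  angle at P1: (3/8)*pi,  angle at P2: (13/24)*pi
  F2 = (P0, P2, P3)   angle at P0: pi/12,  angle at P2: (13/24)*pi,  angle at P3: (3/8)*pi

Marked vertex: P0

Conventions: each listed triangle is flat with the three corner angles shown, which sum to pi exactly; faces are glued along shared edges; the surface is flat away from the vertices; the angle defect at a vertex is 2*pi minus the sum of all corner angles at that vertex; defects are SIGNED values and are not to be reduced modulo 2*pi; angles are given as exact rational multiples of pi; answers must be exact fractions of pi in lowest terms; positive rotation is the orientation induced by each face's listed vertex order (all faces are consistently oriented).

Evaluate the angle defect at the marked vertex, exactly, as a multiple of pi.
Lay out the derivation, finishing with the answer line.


Sum of corner angles at P0: (5/6)*pi
defect = 2*pi - (5/6)*pi

Answer: defect(P0) = (7/6)*pi


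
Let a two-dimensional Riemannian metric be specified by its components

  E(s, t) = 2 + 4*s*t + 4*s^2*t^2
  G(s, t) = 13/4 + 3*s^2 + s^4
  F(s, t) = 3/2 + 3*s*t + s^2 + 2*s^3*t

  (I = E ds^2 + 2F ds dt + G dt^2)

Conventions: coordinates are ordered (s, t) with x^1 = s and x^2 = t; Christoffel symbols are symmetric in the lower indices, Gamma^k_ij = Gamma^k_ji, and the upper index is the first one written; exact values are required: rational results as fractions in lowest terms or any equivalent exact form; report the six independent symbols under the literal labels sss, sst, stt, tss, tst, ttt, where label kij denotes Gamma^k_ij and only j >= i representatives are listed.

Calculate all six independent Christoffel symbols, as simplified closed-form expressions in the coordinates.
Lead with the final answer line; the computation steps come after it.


Answer: Gamma_sss = (16*s*t^2 + 8*t)/(4*s^4 + 16*s^2*t^2 + 12*s^2 + 16*s*t + 17), Gamma_sst = (16*s^2*t + 8*s)/(4*s^4 + 16*s^2*t^2 + 12*s^2 + 16*s*t + 17), Gamma_stt = 0, Gamma_tss = (8*s^2*t + 12*t)/(4*s^4 + 16*s^2*t^2 + 12*s^2 + 16*s*t + 17), Gamma_tst = (8*s^3 + 12*s)/(4*s^4 + 16*s^2*t^2 + 12*s^2 + 16*s*t + 17), Gamma_ttt = 0

E = 2 + 4*s*t + 4*s^2*t^2; F = 3/2 + 3*s*t + s^2 + 2*s^3*t; G = 13/4 + 3*s^2 + s^4
Gamma^k_ij = (1/2) g^{kl} (d_i g_jl + d_j g_il - d_l g_ij), with g^inv = (1/(EG-F^2)) [[G, -F], [-F, E]]
first partials: E_s = 4*t + 8*s*t^2, E_t = 4*s + 8*s^2*t, F_s = 3*t + 2*s + 6*s^2*t, F_t = 3*s + 2*s^3, G_s = 6*s + 4*s^3, G_t = 0
D = EG - F^2 = 17/4 + 4*s*t + 3*s^2 + 4*s^2*t^2 + s^4
expanded: Gamma^s_ss = (G E_s - 2F F_s + F E_t)/(2D), Gamma^s_st = (G E_t - F G_s)/(2D), Gamma^s_tt = (2G F_t - G G_s - F G_t)/(2D), Gamma^t_ss = (2E F_s - E E_t - F E_s)/(2D), Gamma^t_st = (E G_s - F E_t)/(2D), Gamma^t_tt = (E G_t - 2F F_t + F G_s)/(2D); substitute and cancel common factors


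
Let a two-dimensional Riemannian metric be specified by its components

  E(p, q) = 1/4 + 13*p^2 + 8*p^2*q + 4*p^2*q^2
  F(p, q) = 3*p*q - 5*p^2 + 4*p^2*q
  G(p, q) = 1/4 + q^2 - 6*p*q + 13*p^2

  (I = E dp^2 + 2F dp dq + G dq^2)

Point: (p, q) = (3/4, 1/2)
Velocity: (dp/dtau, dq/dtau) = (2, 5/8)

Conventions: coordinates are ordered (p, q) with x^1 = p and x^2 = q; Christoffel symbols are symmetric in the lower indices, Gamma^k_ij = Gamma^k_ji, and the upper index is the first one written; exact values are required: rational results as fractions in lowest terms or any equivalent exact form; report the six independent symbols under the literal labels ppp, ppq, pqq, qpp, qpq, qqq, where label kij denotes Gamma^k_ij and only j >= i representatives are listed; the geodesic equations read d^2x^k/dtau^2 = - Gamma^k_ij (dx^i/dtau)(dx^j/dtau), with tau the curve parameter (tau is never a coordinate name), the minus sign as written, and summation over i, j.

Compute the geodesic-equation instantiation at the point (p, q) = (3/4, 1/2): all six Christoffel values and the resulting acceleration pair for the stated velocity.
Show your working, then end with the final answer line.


E = 83/8, F = -9/16, G = 89/16 at the point
E_p = 27, E_q = 27/4, F_p = -3, F_q = 9/2, G_p = 33/2, G_q = -7/2
EG - F^2 = 14693/256;  g^inv = (256/14693) * [[89/16, 9/16], [9/16, 83/8]]
first-kind symbols [ij,l] = (1/2)(d_i g_jl + d_j g_il - d_l g_ij): [pp,p] = E_p/2 = 27/2, [pp,q] = F_p - E_q/2 = -51/8, [pq,p] = E_q/2 = 27/8, [pq,q] = G_p/2 = 33/4, [qq,p] = F_q - G_p/2 = -15/4, [qq,q] = G_q/2 = -7/4
Gamma^p_ij = (G*[ij,p] - F*[ij,q])/(EG - F^2), Gamma^q_ij = (E*[ij,q] - F*[ij,p])/(EG - F^2)
Gamma_ppp = 18306/14693, Gamma_ppq = 5994/14693, Gamma_pqq = -5592/14693, Gamma_qpp = -14988/14693, Gamma_qpq = 22398/14693, Gamma_qqq = -5188/14693
d^2p/dtau^2 = -(Gamma_ppp*(2)^2 + 2*Gamma_ppq*(2)*(5/8) + Gamma_pqq*(5/8)^2) = -688197/117544
d^2q/dtau^2 = -(Gamma_qpp*(2)^2 + 2*Gamma_qpq*(2)*(5/8) + Gamma_qqq*(5/8)^2) = 95737/235088

Answer: Gamma_ppp = 18306/14693, Gamma_ppq = 5994/14693, Gamma_pqq = -5592/14693, Gamma_qpp = -14988/14693, Gamma_qpq = 22398/14693, Gamma_qqq = -5188/14693; accelerations (d^2p/dtau^2, d^2q/dtau^2) = (-688197/117544, 95737/235088)


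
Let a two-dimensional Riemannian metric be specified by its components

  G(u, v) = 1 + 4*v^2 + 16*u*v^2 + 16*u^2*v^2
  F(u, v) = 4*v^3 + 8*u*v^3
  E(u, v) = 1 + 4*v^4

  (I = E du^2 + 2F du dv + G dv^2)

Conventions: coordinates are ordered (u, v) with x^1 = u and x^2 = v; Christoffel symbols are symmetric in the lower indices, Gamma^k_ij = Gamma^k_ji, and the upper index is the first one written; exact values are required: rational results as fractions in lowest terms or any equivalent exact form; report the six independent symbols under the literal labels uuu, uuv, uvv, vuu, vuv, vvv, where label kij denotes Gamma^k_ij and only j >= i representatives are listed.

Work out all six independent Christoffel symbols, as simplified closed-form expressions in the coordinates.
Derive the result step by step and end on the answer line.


E = 1 + 4*v^4; F = 4*v^3 + 8*u*v^3; G = 1 + 4*v^2 + 16*u*v^2 + 16*u^2*v^2
Gamma^k_ij = (1/2) g^{kl} (d_i g_jl + d_j g_il - d_l g_ij), with g^inv = (1/(EG-F^2)) [[G, -F], [-F, E]]
first partials: E_u = 0, E_v = 16*v^3, F_u = 8*v^3, F_v = 12*v^2 + 24*u*v^2, G_u = 16*v^2 + 32*u*v^2, G_v = 8*v + 32*u*v + 32*u^2*v
D = EG - F^2 = 1 + 4*v^2 + 16*u*v^2 + 4*v^4 + 16*u^2*v^2
expanded: Gamma^u_uu = (G E_u - 2F F_u + F E_v)/(2D), Gamma^u_uv = (G E_v - F G_u)/(2D), Gamma^u_vv = (2G F_v - G G_u - F G_v)/(2D), Gamma^v_uu = (2E F_u - E E_v - F E_u)/(2D), Gamma^v_uv = (E G_u - F E_v)/(2D), Gamma^v_vv = (E G_v - 2F F_v + F G_u)/(2D); substitute and cancel common factors

Answer: Gamma_uuu = 0, Gamma_uuv = 8*v^3/(16*u^2*v^2 + 16*u*v^2 + 4*v^4 + 4*v^2 + 1), Gamma_uvv = (8*u*v^2 + 4*v^2)/(16*u^2*v^2 + 16*u*v^2 + 4*v^4 + 4*v^2 + 1), Gamma_vuu = 0, Gamma_vuv = (16*u*v^2 + 8*v^2)/(16*u^2*v^2 + 16*u*v^2 + 4*v^4 + 4*v^2 + 1), Gamma_vvv = (16*u^2*v + 16*u*v + 4*v)/(16*u^2*v^2 + 16*u*v^2 + 4*v^4 + 4*v^2 + 1)


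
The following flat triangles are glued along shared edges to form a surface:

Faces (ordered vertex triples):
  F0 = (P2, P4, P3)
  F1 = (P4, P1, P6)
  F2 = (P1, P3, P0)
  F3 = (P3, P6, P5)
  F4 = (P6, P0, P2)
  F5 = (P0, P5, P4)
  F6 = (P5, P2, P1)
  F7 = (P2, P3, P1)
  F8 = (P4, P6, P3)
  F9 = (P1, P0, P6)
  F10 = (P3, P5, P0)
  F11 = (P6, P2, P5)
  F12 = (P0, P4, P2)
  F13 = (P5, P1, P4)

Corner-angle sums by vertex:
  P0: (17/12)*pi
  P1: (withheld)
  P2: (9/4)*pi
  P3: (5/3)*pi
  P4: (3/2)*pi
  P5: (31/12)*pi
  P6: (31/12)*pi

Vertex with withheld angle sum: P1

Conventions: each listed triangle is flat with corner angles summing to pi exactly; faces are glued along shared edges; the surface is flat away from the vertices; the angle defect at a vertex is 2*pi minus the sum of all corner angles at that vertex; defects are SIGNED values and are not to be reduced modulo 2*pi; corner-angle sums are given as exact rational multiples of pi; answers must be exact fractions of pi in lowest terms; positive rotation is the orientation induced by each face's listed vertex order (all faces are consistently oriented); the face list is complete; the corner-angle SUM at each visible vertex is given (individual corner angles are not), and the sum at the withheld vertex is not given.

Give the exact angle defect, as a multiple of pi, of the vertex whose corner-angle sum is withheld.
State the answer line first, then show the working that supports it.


Answer: defect(P1) = 0

V = 7, E = 21, F = 14; chi = V - E + F = 0
Gauss-Bonnet: total defect = 2*pi*chi = 0; visible defects sum to 0


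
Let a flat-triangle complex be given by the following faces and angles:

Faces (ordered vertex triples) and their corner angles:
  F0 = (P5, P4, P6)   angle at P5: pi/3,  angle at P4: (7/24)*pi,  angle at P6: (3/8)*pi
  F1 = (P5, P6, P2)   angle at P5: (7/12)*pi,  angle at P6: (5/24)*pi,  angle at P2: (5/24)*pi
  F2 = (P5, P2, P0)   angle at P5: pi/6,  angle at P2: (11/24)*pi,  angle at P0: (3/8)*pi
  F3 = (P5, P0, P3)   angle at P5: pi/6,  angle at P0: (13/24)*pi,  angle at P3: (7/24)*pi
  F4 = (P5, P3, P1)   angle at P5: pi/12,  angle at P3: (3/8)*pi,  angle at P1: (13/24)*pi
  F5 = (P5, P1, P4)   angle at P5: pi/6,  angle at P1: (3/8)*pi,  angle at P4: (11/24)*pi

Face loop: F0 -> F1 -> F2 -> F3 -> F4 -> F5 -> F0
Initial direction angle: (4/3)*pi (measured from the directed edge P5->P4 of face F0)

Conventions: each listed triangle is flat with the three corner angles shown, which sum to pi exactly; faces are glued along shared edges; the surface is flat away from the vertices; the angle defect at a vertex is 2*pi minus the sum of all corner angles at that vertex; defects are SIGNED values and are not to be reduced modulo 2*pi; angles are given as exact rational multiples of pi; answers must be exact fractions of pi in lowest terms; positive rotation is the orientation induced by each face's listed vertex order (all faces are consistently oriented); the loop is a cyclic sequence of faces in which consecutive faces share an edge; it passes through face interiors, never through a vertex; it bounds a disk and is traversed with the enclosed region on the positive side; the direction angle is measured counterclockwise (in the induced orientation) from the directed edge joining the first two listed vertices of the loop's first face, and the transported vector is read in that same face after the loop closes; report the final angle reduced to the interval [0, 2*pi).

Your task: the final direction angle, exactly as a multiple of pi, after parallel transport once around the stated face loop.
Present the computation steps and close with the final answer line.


enclosed vertex P5: corner angles sum to (3/2)*pi, defect = 2*pi - (3/2)*pi = pi/2
summing the enclosed defects onto the initial angle, mod 2*pi in the induced orientation:
final angle = (4/3)*pi + pi/2 = (11/6)*pi (mod 2*pi)

Answer: final direction angle = (11/6)*pi


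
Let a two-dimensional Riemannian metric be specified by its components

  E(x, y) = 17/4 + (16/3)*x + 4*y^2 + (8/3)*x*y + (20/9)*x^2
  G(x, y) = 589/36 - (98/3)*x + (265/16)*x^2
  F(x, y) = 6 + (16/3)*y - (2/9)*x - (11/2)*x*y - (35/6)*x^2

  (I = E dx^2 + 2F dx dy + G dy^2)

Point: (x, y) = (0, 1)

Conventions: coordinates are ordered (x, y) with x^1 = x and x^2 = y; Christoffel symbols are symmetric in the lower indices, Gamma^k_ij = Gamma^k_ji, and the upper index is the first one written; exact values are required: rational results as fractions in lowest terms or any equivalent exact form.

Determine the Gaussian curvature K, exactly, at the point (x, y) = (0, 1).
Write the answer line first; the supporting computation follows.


Answer: K = -664309/885481

E = 33/4, F = 34/3, G = 589/36, EG - F^2 = 941/144 at the point
E_x = 8, E_y = 8, F_x = -103/18, F_y = 16/3, G_x = -98/3, G_y = 0
E_yy = 8, F_xy = -11/2, G_xx = 265/8
Using the Brioschi determinant formula for K from the metric derivatives:
M1 = [[-E_yy/2 + F_xy - G_xx/2, E_x/2, F_x - E_y/2], [F_y - G_x/2, E, F], [G_y/2, F, G]] = [[-417/16, 4, -175/18], [65/3, 33/4, 34/3], [0, 34/3, 589/36]]; det M1 = -82438453/20736
M2 = [[0, E_y/2, G_x/2], [E_y/2, E, F], [G_x/2, F, G]] = [[0, 4, -49/3], [4, 33/4, 34/3], [-49/3, 34/3, 589/36]]; det M2 = -47323/12
det M1 - det M2 = -664309/20736; K = -664309/20736 / (941/144)^2 = -664309/885481


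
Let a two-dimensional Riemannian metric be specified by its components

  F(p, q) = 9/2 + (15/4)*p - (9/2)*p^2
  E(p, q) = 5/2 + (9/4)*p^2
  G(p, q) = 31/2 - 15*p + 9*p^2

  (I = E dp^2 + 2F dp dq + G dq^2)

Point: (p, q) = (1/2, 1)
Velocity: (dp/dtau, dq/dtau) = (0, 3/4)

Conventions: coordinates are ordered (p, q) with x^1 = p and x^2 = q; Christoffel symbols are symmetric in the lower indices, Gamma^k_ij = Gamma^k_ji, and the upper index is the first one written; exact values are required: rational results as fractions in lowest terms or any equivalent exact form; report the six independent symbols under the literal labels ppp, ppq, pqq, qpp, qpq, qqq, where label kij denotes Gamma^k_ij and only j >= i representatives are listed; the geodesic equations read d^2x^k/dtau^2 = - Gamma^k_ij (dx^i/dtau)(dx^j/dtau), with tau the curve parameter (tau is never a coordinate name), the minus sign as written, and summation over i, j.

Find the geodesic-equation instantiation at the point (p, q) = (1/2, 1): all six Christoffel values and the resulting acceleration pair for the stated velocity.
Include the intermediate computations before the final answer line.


E = 49/16, F = 21/4, G = 41/4 at the point
E_p = 9/4, E_q = 0, F_p = -3/4, F_q = 0, G_p = -6, G_q = 0
EG - F^2 = 245/64;  g^inv = (64/245) * [[41/4, -21/4], [-21/4, 49/16]]
first-kind symbols [ij,l] = (1/2)(d_i g_jl + d_j g_il - d_l g_ij): [pp,p] = E_p/2 = 9/8, [pp,q] = F_p - E_q/2 = -3/4, [pq,p] = E_q/2 = 0, [pq,q] = G_p/2 = -3, [qq,p] = F_q - G_p/2 = 3, [qq,q] = G_q/2 = 0
Gamma^p_ij = (G*[ij,p] - F*[ij,q])/(EG - F^2), Gamma^q_ij = (E*[ij,q] - F*[ij,p])/(EG - F^2)
Gamma_ppp = 198/49, Gamma_ppq = 144/35, Gamma_pqq = 1968/245, Gamma_qpp = -15/7, Gamma_qpq = -12/5, Gamma_qqq = -144/35
d^2p/dtau^2 = -(Gamma_ppp*(0)^2 + 2*Gamma_ppq*(0)*(3/4) + Gamma_pqq*(3/4)^2) = -1107/245
d^2q/dtau^2 = -(Gamma_qpp*(0)^2 + 2*Gamma_qpq*(0)*(3/4) + Gamma_qqq*(3/4)^2) = 81/35

Answer: Gamma_ppp = 198/49, Gamma_ppq = 144/35, Gamma_pqq = 1968/245, Gamma_qpp = -15/7, Gamma_qpq = -12/5, Gamma_qqq = -144/35; accelerations (d^2p/dtau^2, d^2q/dtau^2) = (-1107/245, 81/35)


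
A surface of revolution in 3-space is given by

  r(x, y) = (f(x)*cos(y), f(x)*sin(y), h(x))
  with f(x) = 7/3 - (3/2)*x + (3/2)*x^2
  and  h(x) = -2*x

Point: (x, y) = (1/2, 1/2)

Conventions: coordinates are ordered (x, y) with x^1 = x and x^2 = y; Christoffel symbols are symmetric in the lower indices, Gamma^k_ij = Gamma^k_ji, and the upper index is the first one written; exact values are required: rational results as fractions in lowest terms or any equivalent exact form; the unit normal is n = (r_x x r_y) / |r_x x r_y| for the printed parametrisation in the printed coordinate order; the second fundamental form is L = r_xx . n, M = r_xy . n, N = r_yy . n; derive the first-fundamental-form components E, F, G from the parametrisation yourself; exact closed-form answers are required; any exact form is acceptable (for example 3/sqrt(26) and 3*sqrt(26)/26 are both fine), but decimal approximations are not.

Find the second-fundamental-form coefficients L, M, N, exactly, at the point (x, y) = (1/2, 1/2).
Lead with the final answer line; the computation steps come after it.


Answer: L = 3, M = 0, N = -47/24

f = 47/24, f' = 0, f'' = 3, h' = -2, h'' = 0
E = 4, F = 0, G = 2209/576; answer radicand W^2 = 4
unnormalised second-form numerators: l = 6, m = 0, n = -47/12; L = l/sqrt(4), and similarly M = m/sqrt(W^2), N = n/sqrt(W^2)


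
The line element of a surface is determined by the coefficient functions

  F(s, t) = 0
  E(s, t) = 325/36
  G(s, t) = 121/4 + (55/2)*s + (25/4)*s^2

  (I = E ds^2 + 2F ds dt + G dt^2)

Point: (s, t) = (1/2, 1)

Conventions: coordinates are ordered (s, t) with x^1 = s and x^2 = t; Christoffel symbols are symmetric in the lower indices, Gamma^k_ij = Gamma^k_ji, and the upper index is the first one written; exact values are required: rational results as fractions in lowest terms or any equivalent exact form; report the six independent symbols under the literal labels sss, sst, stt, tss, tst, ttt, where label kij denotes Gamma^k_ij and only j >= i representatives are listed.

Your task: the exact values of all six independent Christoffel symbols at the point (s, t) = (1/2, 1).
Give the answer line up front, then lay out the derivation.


Answer: Gamma_sss = 0, Gamma_sst = 0, Gamma_stt = -243/130, Gamma_tss = 0, Gamma_tst = 10/27, Gamma_ttt = 0

E = 325/36, F = 0, G = 729/16 at the point
E_s = 0, E_t = 0, F_s = 0, F_t = 0, G_s = 135/4, G_t = 0
EG - F^2 = 26325/64;  g^inv = (64/26325) * [[729/16, 0], [0, 325/36]]
first-kind symbols [ij,l] = (1/2)(d_i g_jl + d_j g_il - d_l g_ij): [ss,s] = E_s/2 = 0, [ss,t] = F_s - E_t/2 = 0, [st,s] = E_t/2 = 0, [st,t] = G_s/2 = 135/8, [tt,s] = F_t - G_s/2 = -135/8, [tt,t] = G_t/2 = 0
Gamma^s_ij = (G*[ij,s] - F*[ij,t])/(EG - F^2), Gamma^t_ij = (E*[ij,t] - F*[ij,s])/(EG - F^2)


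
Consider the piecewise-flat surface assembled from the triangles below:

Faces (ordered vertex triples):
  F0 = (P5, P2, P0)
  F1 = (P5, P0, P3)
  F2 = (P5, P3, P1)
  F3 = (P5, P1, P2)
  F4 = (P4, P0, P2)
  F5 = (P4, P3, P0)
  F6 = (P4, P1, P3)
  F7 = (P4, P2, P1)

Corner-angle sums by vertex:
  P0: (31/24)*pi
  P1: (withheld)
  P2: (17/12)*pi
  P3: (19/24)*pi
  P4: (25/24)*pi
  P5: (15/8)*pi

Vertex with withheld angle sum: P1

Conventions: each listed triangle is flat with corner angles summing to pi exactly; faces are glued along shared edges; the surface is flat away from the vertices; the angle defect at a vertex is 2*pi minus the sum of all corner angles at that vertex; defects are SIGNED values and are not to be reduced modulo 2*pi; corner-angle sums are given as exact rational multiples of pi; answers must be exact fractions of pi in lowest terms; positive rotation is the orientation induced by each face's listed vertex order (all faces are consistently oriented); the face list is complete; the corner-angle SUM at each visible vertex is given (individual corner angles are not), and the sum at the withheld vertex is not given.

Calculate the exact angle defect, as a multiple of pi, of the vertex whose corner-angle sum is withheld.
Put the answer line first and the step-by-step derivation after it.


Answer: defect(P1) = (5/12)*pi

V = 6, E = 12, F = 8; chi = V - E + F = 2
Gauss-Bonnet: total defect = 2*pi*chi = 4*pi; visible defects sum to (43/12)*pi


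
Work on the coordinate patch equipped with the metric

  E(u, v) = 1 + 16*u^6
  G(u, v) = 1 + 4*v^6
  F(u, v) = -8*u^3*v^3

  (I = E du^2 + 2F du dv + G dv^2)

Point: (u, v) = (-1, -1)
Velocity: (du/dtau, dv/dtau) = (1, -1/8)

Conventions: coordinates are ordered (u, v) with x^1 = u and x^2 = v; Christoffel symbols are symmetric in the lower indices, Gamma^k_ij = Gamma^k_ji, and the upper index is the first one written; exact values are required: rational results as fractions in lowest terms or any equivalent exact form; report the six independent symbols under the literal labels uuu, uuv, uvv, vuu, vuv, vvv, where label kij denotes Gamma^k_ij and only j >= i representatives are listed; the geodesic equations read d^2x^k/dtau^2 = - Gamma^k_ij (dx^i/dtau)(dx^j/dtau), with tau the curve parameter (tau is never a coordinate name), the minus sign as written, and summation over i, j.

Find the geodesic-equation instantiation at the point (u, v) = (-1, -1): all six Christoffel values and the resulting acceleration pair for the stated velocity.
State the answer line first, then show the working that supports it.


Answer: Gamma_uuu = -16/7, Gamma_uuv = 0, Gamma_uvv = 8/7, Gamma_vuu = 8/7, Gamma_vuv = 0, Gamma_vvv = -4/7; accelerations (d^2u/dtau^2, d^2v/dtau^2) = (127/56, -127/112)

E = 17, F = -8, G = 5 at the point
E_u = -96, E_v = 0, F_u = 24, F_v = 24, G_u = 0, G_v = -24
EG - F^2 = 21;  g^inv = (1/21) * [[5, 8], [8, 17]]
first-kind symbols [ij,l] = (1/2)(d_i g_jl + d_j g_il - d_l g_ij): [uu,u] = E_u/2 = -48, [uu,v] = F_u - E_v/2 = 24, [uv,u] = E_v/2 = 0, [uv,v] = G_u/2 = 0, [vv,u] = F_v - G_u/2 = 24, [vv,v] = G_v/2 = -12
Gamma^u_ij = (G*[ij,u] - F*[ij,v])/(EG - F^2), Gamma^v_ij = (E*[ij,v] - F*[ij,u])/(EG - F^2)
Gamma_uuu = -16/7, Gamma_uuv = 0, Gamma_uvv = 8/7, Gamma_vuu = 8/7, Gamma_vuv = 0, Gamma_vvv = -4/7
d^2u/dtau^2 = -(Gamma_uuu*(1)^2 + 2*Gamma_uuv*(1)*(-1/8) + Gamma_uvv*(-1/8)^2) = 127/56
d^2v/dtau^2 = -(Gamma_vuu*(1)^2 + 2*Gamma_vuv*(1)*(-1/8) + Gamma_vvv*(-1/8)^2) = -127/112


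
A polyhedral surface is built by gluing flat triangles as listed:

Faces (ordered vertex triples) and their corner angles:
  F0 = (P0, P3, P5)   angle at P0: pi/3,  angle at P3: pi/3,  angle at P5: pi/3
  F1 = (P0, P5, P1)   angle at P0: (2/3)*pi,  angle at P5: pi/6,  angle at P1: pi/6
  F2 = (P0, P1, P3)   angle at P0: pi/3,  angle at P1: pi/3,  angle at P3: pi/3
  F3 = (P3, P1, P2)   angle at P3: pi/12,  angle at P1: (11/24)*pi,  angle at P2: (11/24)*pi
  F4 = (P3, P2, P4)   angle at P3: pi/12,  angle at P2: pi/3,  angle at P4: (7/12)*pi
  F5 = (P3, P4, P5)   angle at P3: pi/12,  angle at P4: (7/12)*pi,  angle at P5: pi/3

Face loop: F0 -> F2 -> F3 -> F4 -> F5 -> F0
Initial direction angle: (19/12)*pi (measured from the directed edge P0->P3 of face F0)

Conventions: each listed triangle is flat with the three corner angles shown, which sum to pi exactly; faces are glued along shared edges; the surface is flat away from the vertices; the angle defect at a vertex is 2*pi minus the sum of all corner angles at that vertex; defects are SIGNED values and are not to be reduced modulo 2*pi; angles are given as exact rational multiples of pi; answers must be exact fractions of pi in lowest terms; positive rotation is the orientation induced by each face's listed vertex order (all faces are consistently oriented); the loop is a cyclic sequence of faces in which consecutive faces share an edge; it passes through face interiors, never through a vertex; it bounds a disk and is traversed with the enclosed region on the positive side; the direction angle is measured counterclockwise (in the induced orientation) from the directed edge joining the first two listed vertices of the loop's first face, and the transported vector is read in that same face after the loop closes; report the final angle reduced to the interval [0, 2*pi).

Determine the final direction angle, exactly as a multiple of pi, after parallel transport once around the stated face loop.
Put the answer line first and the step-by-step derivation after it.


Answer: final direction angle = (2/3)*pi

enclosed vertex P3: corner angles sum to (11/12)*pi, defect = 2*pi - (11/12)*pi = (13/12)*pi
the rotation equals the total enclosed defect, so the final angle is initial + defects (mod 2*pi)
final angle = (19/12)*pi + (13/12)*pi = (2/3)*pi (mod 2*pi)


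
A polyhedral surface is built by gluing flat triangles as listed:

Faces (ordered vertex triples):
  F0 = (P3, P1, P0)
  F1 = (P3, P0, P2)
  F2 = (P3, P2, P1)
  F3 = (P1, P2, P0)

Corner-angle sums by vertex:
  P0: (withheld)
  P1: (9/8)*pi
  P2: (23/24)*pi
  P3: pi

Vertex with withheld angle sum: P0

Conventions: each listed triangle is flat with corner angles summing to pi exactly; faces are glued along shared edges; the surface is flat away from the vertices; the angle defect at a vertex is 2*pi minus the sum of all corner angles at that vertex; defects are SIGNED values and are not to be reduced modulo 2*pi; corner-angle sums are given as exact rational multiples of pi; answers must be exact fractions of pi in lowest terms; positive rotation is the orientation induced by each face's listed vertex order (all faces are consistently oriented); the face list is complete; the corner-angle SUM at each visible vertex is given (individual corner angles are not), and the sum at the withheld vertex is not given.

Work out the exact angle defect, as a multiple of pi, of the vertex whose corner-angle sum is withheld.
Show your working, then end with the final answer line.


V = 4, E = 6, F = 4; chi = V - E + F = 2
Gauss-Bonnet: total defect = 2*pi*chi = 4*pi; visible defects sum to (35/12)*pi

Answer: defect(P0) = (13/12)*pi


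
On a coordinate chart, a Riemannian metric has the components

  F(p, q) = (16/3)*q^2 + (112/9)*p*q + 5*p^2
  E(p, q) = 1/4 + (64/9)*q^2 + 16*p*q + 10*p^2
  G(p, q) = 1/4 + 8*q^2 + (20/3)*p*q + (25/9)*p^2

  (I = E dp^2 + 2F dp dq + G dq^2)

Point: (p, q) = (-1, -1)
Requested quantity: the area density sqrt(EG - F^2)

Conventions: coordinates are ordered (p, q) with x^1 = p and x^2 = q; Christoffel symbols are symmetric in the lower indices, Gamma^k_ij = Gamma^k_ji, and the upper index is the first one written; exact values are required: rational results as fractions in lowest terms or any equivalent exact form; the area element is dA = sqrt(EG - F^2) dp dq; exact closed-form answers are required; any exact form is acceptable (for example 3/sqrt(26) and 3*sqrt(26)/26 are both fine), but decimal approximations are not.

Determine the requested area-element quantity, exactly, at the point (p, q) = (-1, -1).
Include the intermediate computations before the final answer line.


E = 1201/36, F = 205/9, G = 637/36; EG - F^2 = 3431/48

Answer: sqrt(EG - F^2) = sqrt(10293)/12


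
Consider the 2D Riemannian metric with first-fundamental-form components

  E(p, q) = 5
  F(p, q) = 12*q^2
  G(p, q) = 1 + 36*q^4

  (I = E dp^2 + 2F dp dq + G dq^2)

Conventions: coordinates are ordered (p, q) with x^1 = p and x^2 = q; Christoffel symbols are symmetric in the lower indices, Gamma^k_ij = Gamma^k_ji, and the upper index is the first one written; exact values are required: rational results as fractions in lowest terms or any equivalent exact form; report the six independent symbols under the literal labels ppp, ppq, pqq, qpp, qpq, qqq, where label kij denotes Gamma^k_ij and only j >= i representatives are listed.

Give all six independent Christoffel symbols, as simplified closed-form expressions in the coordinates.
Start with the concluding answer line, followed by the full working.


Answer: Gamma_ppp = 0, Gamma_ppq = 0, Gamma_pqq = 24*q/(36*q^4 + 5), Gamma_qpp = 0, Gamma_qpq = 0, Gamma_qqq = 72*q^3/(36*q^4 + 5)

E = 5; F = 12*q^2; G = 1 + 36*q^4
Gamma^k_ij = (1/2) g^{kl} (d_i g_jl + d_j g_il - d_l g_ij), with g^inv = (1/(EG-F^2)) [[G, -F], [-F, E]]
first partials: E_p = 0, E_q = 0, F_p = 0, F_q = 24*q, G_p = 0, G_q = 144*q^3
D = EG - F^2 = 5 + 36*q^4
expanded: Gamma^p_pp = (G E_p - 2F F_p + F E_q)/(2D), Gamma^p_pq = (G E_q - F G_p)/(2D), Gamma^p_qq = (2G F_q - G G_p - F G_q)/(2D), Gamma^q_pp = (2E F_p - E E_q - F E_p)/(2D), Gamma^q_pq = (E G_p - F E_q)/(2D), Gamma^q_qq = (E G_q - 2F F_q + F G_p)/(2D); substitute and cancel common factors


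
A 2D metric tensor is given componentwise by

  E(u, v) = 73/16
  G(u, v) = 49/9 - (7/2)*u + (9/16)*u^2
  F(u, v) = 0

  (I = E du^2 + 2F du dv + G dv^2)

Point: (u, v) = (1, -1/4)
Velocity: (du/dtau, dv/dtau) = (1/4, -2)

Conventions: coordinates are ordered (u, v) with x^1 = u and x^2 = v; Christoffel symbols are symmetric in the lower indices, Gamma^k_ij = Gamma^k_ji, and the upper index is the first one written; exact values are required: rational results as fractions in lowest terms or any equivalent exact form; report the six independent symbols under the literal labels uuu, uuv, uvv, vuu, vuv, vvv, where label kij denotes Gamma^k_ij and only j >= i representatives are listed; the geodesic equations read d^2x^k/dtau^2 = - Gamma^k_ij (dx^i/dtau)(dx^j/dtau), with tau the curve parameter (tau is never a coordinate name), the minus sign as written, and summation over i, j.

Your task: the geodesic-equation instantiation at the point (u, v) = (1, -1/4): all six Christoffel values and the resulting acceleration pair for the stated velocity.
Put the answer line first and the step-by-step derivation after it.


Answer: Gamma_uuu = 0, Gamma_uuv = 0, Gamma_uvv = 19/73, Gamma_vuu = 0, Gamma_vuv = -9/19, Gamma_vvv = 0; accelerations (d^2u/dtau^2, d^2v/dtau^2) = (-76/73, -9/19)

E = 73/16, F = 0, G = 361/144 at the point
E_u = 0, E_v = 0, F_u = 0, F_v = 0, G_u = -19/8, G_v = 0
EG - F^2 = 26353/2304;  g^inv = (2304/26353) * [[361/144, 0], [0, 73/16]]
first-kind symbols [ij,l] = (1/2)(d_i g_jl + d_j g_il - d_l g_ij): [uu,u] = E_u/2 = 0, [uu,v] = F_u - E_v/2 = 0, [uv,u] = E_v/2 = 0, [uv,v] = G_u/2 = -19/16, [vv,u] = F_v - G_u/2 = 19/16, [vv,v] = G_v/2 = 0
Gamma^u_ij = (G*[ij,u] - F*[ij,v])/(EG - F^2), Gamma^v_ij = (E*[ij,v] - F*[ij,u])/(EG - F^2)
Gamma_uuu = 0, Gamma_uuv = 0, Gamma_uvv = 19/73, Gamma_vuu = 0, Gamma_vuv = -9/19, Gamma_vvv = 0
d^2u/dtau^2 = -(Gamma_uuu*(1/4)^2 + 2*Gamma_uuv*(1/4)*(-2) + Gamma_uvv*(-2)^2) = -76/73
d^2v/dtau^2 = -(Gamma_vuu*(1/4)^2 + 2*Gamma_vuv*(1/4)*(-2) + Gamma_vvv*(-2)^2) = -9/19


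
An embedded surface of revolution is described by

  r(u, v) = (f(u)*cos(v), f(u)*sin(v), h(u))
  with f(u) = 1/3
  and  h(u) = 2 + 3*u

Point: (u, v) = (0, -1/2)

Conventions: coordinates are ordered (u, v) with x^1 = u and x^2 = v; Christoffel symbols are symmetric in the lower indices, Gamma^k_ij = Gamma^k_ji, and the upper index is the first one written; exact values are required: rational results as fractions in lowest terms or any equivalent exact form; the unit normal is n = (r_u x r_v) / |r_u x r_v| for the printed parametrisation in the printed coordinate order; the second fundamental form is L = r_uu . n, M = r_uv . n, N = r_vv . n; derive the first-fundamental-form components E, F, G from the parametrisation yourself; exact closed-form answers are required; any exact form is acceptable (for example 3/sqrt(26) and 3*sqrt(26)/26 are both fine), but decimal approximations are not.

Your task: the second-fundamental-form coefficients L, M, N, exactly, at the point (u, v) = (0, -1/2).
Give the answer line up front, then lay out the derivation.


Answer: L = 0, M = 0, N = 1/3

f = 1/3, f' = 0, f'' = 0, h' = 3, h'' = 0
E = 9, F = 0, G = 1/9; answer radicand W^2 = 9
unnormalised second-form numerators: l = 0, m = 0, n = 1; L = l/sqrt(9), and similarly M = m/sqrt(W^2), N = n/sqrt(W^2)


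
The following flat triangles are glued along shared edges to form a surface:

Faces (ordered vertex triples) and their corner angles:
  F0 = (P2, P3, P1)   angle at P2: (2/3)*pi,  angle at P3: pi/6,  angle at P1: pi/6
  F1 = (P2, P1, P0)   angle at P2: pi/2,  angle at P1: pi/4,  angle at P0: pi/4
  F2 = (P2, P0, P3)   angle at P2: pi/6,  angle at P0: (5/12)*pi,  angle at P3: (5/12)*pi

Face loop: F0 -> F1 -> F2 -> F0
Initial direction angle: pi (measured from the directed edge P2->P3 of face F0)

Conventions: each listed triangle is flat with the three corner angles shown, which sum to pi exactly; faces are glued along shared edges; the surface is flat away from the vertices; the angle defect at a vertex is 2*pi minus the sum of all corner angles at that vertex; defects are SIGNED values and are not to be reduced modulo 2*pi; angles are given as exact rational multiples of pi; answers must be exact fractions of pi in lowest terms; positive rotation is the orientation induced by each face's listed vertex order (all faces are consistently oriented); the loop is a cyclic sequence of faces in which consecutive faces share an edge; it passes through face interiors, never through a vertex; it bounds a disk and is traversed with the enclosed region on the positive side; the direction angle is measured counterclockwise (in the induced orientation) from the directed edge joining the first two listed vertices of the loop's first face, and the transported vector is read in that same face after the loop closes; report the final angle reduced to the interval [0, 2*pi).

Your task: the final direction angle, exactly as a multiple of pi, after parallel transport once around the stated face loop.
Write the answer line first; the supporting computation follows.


Answer: final direction angle = (5/3)*pi

enclosed vertex P2: corner angles sum to (4/3)*pi, defect = 2*pi - (4/3)*pi = (2/3)*pi
adding the enclosed defects to the starting angle (mod 2*pi, induced orientation) gives the holonomy
final angle = pi + (2/3)*pi = (5/3)*pi (mod 2*pi)


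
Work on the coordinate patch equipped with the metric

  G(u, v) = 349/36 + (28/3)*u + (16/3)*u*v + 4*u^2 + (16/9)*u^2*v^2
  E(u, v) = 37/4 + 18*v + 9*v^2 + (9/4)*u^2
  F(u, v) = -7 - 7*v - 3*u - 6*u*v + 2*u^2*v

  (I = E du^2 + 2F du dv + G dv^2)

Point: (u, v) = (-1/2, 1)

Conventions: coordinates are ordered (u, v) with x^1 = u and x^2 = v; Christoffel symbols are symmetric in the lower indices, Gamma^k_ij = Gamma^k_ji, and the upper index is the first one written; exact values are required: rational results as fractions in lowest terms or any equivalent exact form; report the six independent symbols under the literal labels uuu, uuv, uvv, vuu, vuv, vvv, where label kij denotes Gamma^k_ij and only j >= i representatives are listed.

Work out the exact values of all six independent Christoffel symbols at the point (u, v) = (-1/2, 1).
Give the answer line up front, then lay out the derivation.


Answer: Gamma_uuu = -152802/34037, Gamma_uuv = 62496/34037, Gamma_uvv = -198200/306333, Gamma_vuu = -620748/34037, Gamma_vuv = 187552/34037, Gamma_vvv = -60032/34037

E = 589/16, F = -9, G = 137/36 at the point
E_u = -9/4, E_v = 36, F_u = -11, F_v = -7/2, G_u = 80/9, G_v = -16/9
EG - F^2 = 34037/576;  g^inv = (576/34037) * [[137/36, 9], [9, 589/16]]
first-kind symbols [ij,l] = (1/2)(d_i g_jl + d_j g_il - d_l g_ij): [uu,u] = E_u/2 = -9/8, [uu,v] = F_u - E_v/2 = -29, [uv,u] = E_v/2 = 18, [uv,v] = G_u/2 = 40/9, [vv,u] = F_v - G_u/2 = -143/18, [vv,v] = G_v/2 = -8/9
Gamma^u_ij = (G*[ij,u] - F*[ij,v])/(EG - F^2), Gamma^v_ij = (E*[ij,v] - F*[ij,u])/(EG - F^2)


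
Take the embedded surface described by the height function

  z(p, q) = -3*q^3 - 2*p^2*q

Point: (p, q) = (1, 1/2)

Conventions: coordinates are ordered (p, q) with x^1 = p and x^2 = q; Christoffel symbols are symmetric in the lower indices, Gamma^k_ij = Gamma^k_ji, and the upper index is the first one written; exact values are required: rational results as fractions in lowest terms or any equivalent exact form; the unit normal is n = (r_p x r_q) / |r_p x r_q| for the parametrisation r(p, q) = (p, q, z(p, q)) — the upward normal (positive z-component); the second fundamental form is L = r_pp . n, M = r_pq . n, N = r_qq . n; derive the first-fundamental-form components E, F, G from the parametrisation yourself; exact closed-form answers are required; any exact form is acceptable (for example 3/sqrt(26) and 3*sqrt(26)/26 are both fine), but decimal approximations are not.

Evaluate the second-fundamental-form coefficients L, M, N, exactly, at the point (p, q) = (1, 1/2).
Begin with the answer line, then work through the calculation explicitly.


Answer: L = -8*sqrt(41)/123, M = -16*sqrt(41)/123, N = -12*sqrt(41)/41

z_p = -2, z_q = -17/4, z_pp = -2, z_pq = -4, z_qq = -9
E = 5, F = 17/2, G = 305/16; answer radicand W^2 = 369/16
unnormalised second-form numerators: l = -2, m = -4, n = -9; L = l/sqrt(369/16), and similarly M = m/sqrt(W^2), N = n/sqrt(W^2)
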